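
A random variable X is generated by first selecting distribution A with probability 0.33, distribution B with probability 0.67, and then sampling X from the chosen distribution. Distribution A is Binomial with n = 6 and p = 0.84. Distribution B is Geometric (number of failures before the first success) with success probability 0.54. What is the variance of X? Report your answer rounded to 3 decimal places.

5.201

Per component, A: μ=5.04, E[X²]=26.208; B: μ=0.851852, E[X²]=2.30316.
E[X] = 0.33·5.04 + 0.67·0.851852 = 2.23394.
E[X²] = 0.33·26.208 + 0.67·2.30316 = 10.1918.
Var(X) = E[X²] − (E[X])² = 10.1918 − 4.99049 = 5.20126.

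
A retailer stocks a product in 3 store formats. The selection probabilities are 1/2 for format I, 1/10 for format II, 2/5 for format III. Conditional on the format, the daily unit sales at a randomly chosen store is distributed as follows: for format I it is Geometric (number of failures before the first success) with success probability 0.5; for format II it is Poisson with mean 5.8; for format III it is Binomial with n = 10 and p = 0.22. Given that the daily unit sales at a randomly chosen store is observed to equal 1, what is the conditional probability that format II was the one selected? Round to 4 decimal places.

Likelihoods P(X=1 | ·): I: 0.25; II: 0.0175598; III: 0.235112.
Posterior ∝ prior × likelihood. Numerator for II: 0.1·0.0175598 = 0.00175598.
Normalizing constant: 0.5·0.25 + 0.1·0.0175598 + 0.4·0.235112 = 0.220801.
P(II | observation) = 0.00175598 / 0.220801 = 0.00795279.

0.0080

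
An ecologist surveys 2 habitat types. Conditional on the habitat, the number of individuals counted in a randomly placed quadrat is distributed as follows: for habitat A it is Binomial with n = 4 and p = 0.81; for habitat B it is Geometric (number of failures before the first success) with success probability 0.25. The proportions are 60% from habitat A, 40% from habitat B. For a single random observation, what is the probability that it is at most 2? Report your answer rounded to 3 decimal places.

0.331

Conditional on each habitat, P(X ≤ 2): A: 0.165638; B: 0.578125.
By total probability, P(X ≤ 2) = 0.6·0.165638 + 0.4·0.578125 = 0.330633.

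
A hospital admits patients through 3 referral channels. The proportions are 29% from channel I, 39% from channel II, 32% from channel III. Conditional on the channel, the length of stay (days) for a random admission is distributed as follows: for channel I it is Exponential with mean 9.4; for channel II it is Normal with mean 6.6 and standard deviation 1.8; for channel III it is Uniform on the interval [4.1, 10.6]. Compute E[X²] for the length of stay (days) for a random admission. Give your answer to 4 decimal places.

87.9147

For each component E[X²] = Var + (mean)², giving I: 176.72; II: 46.8; III: 57.5433.
Overall E[X²] = 0.29·176.72 + 0.39·46.8 + 0.32·57.5433 = 87.9147.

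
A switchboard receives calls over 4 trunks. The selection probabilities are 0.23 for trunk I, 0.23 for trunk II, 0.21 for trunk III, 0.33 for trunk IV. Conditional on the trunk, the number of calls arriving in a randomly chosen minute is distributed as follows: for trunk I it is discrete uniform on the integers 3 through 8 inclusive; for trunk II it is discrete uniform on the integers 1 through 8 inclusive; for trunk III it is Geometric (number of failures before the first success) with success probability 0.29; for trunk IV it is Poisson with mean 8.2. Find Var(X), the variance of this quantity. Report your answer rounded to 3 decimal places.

Per component, I: μ=5.5, E[X²]=33.1667; II: μ=4.5, E[X²]=25.5; III: μ=2.44828, E[X²]=14.4364; IV: μ=8.2, E[X²]=75.44.
E[X] = 0.23·5.5 + 0.23·4.5 + 0.21·2.44828 + 0.33·8.2 = 5.52014.
E[X²] = 0.23·33.1667 + 0.23·25.5 + 0.21·14.4364 + 0.33·75.44 = 41.4202.
Var(X) = E[X²] − (E[X])² = 41.4202 − 30.4719 = 10.9483.

10.948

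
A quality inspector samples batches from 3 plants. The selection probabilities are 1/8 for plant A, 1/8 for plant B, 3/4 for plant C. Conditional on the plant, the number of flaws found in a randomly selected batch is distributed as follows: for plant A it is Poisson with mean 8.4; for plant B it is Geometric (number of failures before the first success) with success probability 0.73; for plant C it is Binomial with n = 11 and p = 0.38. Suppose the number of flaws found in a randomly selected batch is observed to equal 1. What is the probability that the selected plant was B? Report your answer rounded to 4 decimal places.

0.4813

Likelihoods P(X=1 | ·): A: 0.00188889; B: 0.1971; C: 0.0350827.
Posterior ∝ prior × likelihood. Numerator for B: 0.125·0.1971 = 0.0246375.
Normalizing constant: 0.125·0.00188889 + 0.125·0.1971 + 0.75·0.0350827 = 0.0511856.
P(B | observation) = 0.0246375 / 0.0511856 = 0.481336.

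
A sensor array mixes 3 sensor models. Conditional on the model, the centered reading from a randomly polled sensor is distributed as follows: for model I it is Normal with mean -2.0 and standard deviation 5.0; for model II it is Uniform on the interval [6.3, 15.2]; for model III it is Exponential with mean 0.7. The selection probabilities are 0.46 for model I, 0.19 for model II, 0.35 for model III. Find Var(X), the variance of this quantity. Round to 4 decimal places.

35.0240

Per component, I: μ=-2, E[X²]=29; II: μ=10.75, E[X²]=122.163; III: μ=0.7, E[X²]=0.98.
E[X] = 0.46·-2 + 0.19·10.75 + 0.35·0.7 = 1.3675.
E[X²] = 0.46·29 + 0.19·122.163 + 0.35·0.98 = 36.894.
Var(X) = E[X²] − (E[X])² = 36.894 − 1.87006 = 35.024.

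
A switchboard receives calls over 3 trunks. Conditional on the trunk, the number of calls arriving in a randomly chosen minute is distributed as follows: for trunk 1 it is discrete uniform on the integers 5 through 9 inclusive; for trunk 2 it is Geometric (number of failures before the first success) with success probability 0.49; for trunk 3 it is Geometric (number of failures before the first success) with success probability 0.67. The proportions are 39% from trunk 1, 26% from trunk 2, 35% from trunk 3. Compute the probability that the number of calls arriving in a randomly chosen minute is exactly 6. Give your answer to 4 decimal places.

0.0805

Conditional on each trunk, P(X = 6): 1: 0.2; 2: 0.00862218; 3: 0.000865284.
By total probability, P(X = 6) = 0.39·0.2 + 0.26·0.00862218 + 0.35·0.000865284 = 0.0805446.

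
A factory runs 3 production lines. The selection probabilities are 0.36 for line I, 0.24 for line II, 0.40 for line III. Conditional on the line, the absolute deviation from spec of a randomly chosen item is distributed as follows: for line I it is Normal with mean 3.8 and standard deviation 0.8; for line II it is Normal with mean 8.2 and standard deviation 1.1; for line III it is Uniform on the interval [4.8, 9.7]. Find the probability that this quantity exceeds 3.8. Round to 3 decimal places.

Conditional on each line, P(X > 3.8): I: 0.5; II: 0.999968; III: 1.
By total probability, P(X > 3.8) = 0.36·0.5 + 0.24·0.999968 + 0.4·1 = 0.819992.

0.820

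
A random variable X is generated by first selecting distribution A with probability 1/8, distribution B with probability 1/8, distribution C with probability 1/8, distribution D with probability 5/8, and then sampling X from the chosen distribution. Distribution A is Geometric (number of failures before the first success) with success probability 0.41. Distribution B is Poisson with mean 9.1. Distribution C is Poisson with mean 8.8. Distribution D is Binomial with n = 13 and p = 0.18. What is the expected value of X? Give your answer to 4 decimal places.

Component means — A: 1.43902; B: 9.1; C: 8.8; D: 2.34.
E[X] = 0.125·1.43902 + 0.125·9.1 + 0.125·8.8 + 0.625·2.34 = 3.87988.

3.8799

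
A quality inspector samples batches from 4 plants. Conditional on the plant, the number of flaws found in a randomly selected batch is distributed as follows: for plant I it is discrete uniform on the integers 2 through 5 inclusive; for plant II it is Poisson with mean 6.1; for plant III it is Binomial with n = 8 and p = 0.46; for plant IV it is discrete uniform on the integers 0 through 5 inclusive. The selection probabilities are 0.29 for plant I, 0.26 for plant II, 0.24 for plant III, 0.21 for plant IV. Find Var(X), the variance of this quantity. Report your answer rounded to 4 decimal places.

Per component, I: μ=3.5, E[X²]=13.5; II: μ=6.1, E[X²]=43.31; III: μ=3.68, E[X²]=15.5296; IV: μ=2.5, E[X²]=9.16667.
E[X] = 0.29·3.5 + 0.26·6.1 + 0.24·3.68 + 0.21·2.5 = 4.0092.
E[X²] = 0.29·13.5 + 0.26·43.31 + 0.24·15.5296 + 0.21·9.16667 = 20.8277.
Var(X) = E[X²] − (E[X])² = 20.8277 − 16.0737 = 4.75402.

4.7540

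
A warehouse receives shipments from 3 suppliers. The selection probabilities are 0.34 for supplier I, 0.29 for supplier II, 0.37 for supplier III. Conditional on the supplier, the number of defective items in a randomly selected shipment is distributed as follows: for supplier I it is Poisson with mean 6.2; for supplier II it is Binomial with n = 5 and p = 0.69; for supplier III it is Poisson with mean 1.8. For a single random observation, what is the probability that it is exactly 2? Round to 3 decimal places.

Conditional on each supplier, P(X = 2): I: 0.0390057; II: 0.141835; III: 0.267784.
By total probability, P(X = 2) = 0.34·0.0390057 + 0.29·0.141835 + 0.37·0.267784 = 0.153474.

0.153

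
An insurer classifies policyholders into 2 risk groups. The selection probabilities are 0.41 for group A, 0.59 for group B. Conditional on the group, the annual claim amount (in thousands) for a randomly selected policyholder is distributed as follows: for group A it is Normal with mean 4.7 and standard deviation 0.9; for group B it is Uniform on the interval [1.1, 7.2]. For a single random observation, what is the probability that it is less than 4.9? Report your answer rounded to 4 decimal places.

0.6086

Conditional on each group, P(X < 4.9): A: 0.58793; B: 0.622951.
By total probability, P(X < 4.9) = 0.41·0.58793 + 0.59·0.622951 = 0.608592.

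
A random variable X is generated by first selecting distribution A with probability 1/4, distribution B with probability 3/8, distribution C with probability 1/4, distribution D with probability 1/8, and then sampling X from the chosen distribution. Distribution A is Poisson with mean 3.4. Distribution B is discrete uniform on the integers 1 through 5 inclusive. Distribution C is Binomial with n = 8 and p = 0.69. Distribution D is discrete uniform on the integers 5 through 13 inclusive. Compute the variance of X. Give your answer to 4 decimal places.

Per component, A: μ=3.4, E[X²]=14.96; B: μ=3, E[X²]=11; C: μ=5.52, E[X²]=32.1816; D: μ=9, E[X²]=87.6667.
E[X] = 0.25·3.4 + 0.375·3 + 0.25·5.52 + 0.125·9 = 4.48.
E[X²] = 0.25·14.96 + 0.375·11 + 0.25·32.1816 + 0.125·87.6667 = 26.8687.
Var(X) = E[X²] − (E[X])² = 26.8687 − 20.0704 = 6.79833.

6.7983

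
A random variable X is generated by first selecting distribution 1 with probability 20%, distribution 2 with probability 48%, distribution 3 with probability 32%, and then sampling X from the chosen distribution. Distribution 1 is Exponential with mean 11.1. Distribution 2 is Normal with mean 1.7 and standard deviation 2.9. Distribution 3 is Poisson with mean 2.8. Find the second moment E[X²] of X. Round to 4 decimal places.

58.1128

For each component E[X²] = Var + (mean)², giving 1: 246.42; 2: 11.3; 3: 10.64.
Overall E[X²] = 0.2·246.42 + 0.48·11.3 + 0.32·10.64 = 58.1128.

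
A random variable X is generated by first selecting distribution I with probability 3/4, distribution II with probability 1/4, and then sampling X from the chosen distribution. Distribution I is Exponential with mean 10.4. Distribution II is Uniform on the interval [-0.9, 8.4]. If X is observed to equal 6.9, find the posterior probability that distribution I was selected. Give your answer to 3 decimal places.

0.580

Likelihoods f(6.9 | ·): I: 0.0495255; II: 0.107527.
Posterior ∝ prior × likelihood. Numerator for I: 0.75·0.0495255 = 0.0371441.
Normalizing constant: 0.75·0.0495255 + 0.25·0.107527 = 0.0640259.
P(I | observation) = 0.0371441 / 0.0640259 = 0.580143.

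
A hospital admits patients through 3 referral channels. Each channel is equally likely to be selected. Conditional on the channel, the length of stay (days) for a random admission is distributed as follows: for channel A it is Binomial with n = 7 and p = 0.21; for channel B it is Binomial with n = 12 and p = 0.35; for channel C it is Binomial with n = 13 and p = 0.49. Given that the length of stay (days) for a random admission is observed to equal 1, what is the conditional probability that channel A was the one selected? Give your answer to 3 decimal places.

0.902

Likelihoods P(X=1 | ·): A: 0.357339; B: 0.0367533; C: 0.00197234.
Posterior ∝ prior × likelihood. Numerator for A: 0.333333·0.357339 = 0.119113.
Normalizing constant: 0.333333·0.357339 + 0.333333·0.0367533 + 0.333333·0.00197234 = 0.132021.
P(A | observation) = 0.119113 / 0.132021 = 0.902224.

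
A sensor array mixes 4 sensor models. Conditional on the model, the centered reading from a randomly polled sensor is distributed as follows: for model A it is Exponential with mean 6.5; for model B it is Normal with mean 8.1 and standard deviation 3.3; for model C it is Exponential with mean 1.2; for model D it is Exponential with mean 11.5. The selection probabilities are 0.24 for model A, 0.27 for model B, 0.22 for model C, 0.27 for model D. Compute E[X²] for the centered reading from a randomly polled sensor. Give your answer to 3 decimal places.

For each component E[X²] = Var + (mean)², giving A: 84.5; B: 76.5; C: 2.88; D: 264.5.
Overall E[X²] = 0.24·84.5 + 0.27·76.5 + 0.22·2.88 + 0.27·264.5 = 112.984.

112.984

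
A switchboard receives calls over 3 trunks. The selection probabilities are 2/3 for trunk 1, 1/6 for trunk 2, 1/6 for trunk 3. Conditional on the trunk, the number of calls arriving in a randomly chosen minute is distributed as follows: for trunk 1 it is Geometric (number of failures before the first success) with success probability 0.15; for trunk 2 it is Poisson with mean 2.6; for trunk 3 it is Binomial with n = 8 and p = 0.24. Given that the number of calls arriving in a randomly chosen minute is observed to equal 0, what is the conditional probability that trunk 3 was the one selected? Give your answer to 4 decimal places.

Likelihoods P(X=0 | ·): 1: 0.15; 2: 0.0742736; 3: 0.111303.
Posterior ∝ prior × likelihood. Numerator for 3: 0.166667·0.111303 = 0.0185506.
Normalizing constant: 0.666667·0.15 + 0.166667·0.0742736 + 0.166667·0.111303 = 0.13093.
P(3 | observation) = 0.0185506 / 0.13093 = 0.141684.

0.1417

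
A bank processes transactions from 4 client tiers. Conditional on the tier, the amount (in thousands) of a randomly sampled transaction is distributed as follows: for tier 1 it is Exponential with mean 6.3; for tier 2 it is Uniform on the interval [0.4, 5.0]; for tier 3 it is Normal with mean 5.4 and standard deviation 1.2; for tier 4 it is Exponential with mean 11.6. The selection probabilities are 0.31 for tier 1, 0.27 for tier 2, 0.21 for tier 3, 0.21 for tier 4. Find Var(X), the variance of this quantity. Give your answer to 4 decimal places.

Per component, 1: μ=6.3, E[X²]=79.38; 2: μ=2.7, E[X²]=9.05333; 3: μ=5.4, E[X²]=30.6; 4: μ=11.6, E[X²]=269.12.
E[X] = 0.31·6.3 + 0.27·2.7 + 0.21·5.4 + 0.21·11.6 = 6.252.
E[X²] = 0.31·79.38 + 0.27·9.05333 + 0.21·30.6 + 0.21·269.12 = 89.9934.
Var(X) = E[X²] − (E[X])² = 89.9934 − 39.0875 = 50.9059.

50.9059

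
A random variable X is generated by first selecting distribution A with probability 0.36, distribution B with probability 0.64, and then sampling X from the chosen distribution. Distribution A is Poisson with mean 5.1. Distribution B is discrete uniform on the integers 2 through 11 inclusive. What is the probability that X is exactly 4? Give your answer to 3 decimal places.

0.126

Conditional on each component, P(X = 4): A: 0.171857; B: 0.1.
By total probability, P(X = 4) = 0.36·0.171857 + 0.64·0.1 = 0.125869.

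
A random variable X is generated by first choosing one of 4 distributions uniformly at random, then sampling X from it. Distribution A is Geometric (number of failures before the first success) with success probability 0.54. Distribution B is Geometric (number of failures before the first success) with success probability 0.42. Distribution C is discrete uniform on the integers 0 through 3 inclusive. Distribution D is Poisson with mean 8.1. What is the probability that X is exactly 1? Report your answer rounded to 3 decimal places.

Conditional on each component, P(X = 1): A: 0.2484; B: 0.2436; C: 0.25; D: 0.00245867.
By total probability, P(X = 1) = 0.25·0.2484 + 0.25·0.2436 + 0.25·0.25 + 0.25·0.00245867 = 0.186115.

0.186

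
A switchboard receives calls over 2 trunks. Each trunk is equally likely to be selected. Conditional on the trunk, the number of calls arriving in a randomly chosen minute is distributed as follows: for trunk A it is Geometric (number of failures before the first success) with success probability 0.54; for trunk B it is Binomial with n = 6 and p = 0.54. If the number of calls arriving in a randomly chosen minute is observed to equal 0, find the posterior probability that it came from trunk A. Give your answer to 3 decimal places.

0.983

Likelihoods P(X=0 | ·): A: 0.54; B: 0.0094743.
Posterior ∝ prior × likelihood. Numerator for A: 0.5·0.54 = 0.27.
Normalizing constant: 0.5·0.54 + 0.5·0.0094743 = 0.274737.
P(A | observation) = 0.27 / 0.274737 = 0.982758.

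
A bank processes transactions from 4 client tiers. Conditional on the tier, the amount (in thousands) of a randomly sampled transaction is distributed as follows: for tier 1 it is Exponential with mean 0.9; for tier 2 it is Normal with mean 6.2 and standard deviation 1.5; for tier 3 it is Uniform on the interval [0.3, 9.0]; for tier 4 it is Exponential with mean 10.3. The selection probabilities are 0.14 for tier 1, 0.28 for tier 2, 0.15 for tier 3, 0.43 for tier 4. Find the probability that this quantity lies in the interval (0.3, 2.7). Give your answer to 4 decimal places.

0.2243

Conditional on each tier, P(0.3 < X < 2.7): 1: 0.666744; 2: 0.00977344; 3: 0.275862; 4: 0.201887.
By total probability, P(0.3 < X < 2.7) = 0.14·0.666744 + 0.28·0.00977344 + 0.15·0.275862 + 0.43·0.201887 = 0.224272.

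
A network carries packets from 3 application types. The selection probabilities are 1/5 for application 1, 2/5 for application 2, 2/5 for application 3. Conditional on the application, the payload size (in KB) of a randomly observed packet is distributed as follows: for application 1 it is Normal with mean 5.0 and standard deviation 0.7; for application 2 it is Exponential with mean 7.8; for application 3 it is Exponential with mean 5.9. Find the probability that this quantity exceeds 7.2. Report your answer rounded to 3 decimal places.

0.277

Conditional on each application, P(X > 7.2): 1: 0.000836537; 2: 0.397295; 3: 0.29513.
By total probability, P(X > 7.2) = 0.2·0.000836537 + 0.4·0.397295 + 0.4·0.29513 = 0.277137.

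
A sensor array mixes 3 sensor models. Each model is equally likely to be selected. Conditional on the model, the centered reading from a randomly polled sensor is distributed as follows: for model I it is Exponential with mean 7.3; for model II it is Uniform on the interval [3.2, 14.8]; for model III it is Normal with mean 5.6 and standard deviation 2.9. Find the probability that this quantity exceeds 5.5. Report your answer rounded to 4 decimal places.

Conditional on each model, P(X > 5.5): I: 0.470752; II: 0.801724; III: 0.513754.
By total probability, P(X > 5.5) = 0.333333·0.470752 + 0.333333·0.801724 + 0.333333·0.513754 = 0.59541.

0.5954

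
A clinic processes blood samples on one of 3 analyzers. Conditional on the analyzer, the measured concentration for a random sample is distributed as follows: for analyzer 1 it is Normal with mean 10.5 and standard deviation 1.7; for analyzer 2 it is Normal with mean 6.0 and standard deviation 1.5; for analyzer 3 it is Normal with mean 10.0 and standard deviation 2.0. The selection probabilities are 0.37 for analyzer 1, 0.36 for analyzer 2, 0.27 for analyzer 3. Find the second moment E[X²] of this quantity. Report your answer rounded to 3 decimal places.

For each component E[X²] = Var + (mean)², giving 1: 113.14; 2: 38.25; 3: 104.
Overall E[X²] = 0.37·113.14 + 0.36·38.25 + 0.27·104 = 83.7118.

83.712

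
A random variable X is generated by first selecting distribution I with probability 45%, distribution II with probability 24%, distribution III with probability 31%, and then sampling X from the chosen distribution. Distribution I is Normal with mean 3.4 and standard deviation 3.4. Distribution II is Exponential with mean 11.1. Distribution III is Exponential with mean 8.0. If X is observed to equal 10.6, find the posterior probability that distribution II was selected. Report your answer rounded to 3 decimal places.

Likelihoods f(10.6 | ·): I: 0.0124638; II: 0.0346693; III: 0.0332254.
Posterior ∝ prior × likelihood. Numerator for II: 0.24·0.0346693 = 0.00832064.
Normalizing constant: 0.45·0.0124638 + 0.24·0.0346693 + 0.31·0.0332254 = 0.0242292.
P(II | observation) = 0.00832064 / 0.0242292 = 0.343414.

0.343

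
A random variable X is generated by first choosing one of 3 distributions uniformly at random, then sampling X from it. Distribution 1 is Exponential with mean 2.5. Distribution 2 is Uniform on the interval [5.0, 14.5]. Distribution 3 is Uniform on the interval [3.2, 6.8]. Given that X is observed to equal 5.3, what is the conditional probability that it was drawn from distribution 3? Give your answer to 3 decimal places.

Likelihoods f(5.3 | ·): 1: 0.0480127; 2: 0.105263; 3: 0.277778.
Posterior ∝ prior × likelihood. Numerator for 3: 0.333333·0.277778 = 0.0925926.
Normalizing constant: 0.333333·0.0480127 + 0.333333·0.105263 + 0.333333·0.277778 = 0.143685.
P(3 | observation) = 0.0925926 / 0.143685 = 0.644416.

0.644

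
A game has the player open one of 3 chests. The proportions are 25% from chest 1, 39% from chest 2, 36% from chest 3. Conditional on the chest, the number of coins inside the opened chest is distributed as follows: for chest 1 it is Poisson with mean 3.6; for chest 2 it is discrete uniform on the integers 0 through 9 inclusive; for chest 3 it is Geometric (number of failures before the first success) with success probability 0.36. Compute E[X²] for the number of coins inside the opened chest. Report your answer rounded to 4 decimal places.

For each component E[X²] = Var + (mean)², giving 1: 16.56; 2: 28.5; 3: 8.09877.
Overall E[X²] = 0.25·16.56 + 0.39·28.5 + 0.36·8.09877 = 18.1706.

18.1706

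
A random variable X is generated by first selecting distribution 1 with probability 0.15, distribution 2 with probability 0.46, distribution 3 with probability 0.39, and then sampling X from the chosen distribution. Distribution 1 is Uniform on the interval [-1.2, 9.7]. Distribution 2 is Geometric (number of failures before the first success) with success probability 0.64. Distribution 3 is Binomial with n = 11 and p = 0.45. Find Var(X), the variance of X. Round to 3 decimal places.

7.372

Per component, 1: μ=4.25, E[X²]=27.9633; 2: μ=0.5625, E[X²]=1.19531; 3: μ=4.95, E[X²]=27.225.
E[X] = 0.15·4.25 + 0.46·0.5625 + 0.39·4.95 = 2.82675.
E[X²] = 0.15·27.9633 + 0.46·1.19531 + 0.39·27.225 = 15.3621.
Var(X) = E[X²] − (E[X])² = 15.3621 − 7.99052 = 7.37158.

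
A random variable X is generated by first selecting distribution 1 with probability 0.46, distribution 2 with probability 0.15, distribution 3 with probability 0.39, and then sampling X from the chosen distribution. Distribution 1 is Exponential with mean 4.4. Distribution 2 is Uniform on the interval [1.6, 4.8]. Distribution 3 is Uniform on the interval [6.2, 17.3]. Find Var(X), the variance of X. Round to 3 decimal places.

27.105

Per component, 1: μ=4.4, E[X²]=38.72; 2: μ=3.2, E[X²]=11.0933; 3: μ=11.75, E[X²]=148.33.
E[X] = 0.46·4.4 + 0.15·3.2 + 0.39·11.75 = 7.0865.
E[X²] = 0.46·38.72 + 0.15·11.0933 + 0.39·148.33 = 77.3239.
Var(X) = E[X²] − (E[X])² = 77.3239 − 50.2185 = 27.1054.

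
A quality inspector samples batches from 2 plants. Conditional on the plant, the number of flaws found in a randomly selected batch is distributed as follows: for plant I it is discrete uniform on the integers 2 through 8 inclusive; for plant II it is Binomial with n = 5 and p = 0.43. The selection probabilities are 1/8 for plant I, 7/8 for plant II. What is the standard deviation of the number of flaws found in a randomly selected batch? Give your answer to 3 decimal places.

1.569

Per component, I: μ=5, E[X²]=29; II: μ=2.15, E[X²]=5.848.
E[X] = 0.125·5 + 0.875·2.15 = 2.50625.
E[X²] = 0.125·29 + 0.875·5.848 = 8.742.
Var(X) = E[X²] − (E[X])² = 8.742 − 6.28129 = 2.46071.
SD(X) = √2.46071 = 1.56867.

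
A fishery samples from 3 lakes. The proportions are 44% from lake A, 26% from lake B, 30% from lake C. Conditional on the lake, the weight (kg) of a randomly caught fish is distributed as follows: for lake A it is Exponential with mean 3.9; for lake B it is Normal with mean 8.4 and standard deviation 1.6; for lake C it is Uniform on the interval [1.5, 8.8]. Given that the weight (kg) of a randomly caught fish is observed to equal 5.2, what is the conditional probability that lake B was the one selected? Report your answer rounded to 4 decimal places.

Likelihoods f(5.2 | ·): A: 0.067589; B: 0.0337444; C: 0.136986.
Posterior ∝ prior × likelihood. Numerator for B: 0.26·0.0337444 = 0.00877353.
Normalizing constant: 0.44·0.067589 + 0.26·0.0337444 + 0.3·0.136986 = 0.0796086.
P(B | observation) = 0.00877353 / 0.0796086 = 0.110208.

0.1102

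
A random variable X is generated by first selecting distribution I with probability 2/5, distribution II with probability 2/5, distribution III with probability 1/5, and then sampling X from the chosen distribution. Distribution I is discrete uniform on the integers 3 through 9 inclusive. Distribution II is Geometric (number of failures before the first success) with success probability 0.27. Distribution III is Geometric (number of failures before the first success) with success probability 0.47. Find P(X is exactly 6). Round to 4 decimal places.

0.0756

Conditional on each component, P(X = 6): I: 0.142857; II: 0.0408602; III: 0.0104172.
By total probability, P(X = 6) = 0.4·0.142857 + 0.4·0.0408602 + 0.2·0.0104172 = 0.0755704.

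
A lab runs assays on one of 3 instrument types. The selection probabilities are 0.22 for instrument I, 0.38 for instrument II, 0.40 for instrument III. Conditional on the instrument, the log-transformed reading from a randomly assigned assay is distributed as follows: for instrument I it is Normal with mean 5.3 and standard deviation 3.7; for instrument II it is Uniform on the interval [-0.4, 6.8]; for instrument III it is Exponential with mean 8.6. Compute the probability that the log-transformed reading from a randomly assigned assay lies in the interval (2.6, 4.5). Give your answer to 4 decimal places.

0.1988

Conditional on each instrument, P(2.6 < X < 4.5): I: 0.181632; II: 0.263889; III: 0.146509.
By total probability, P(2.6 < X < 4.5) = 0.22·0.181632 + 0.38·0.263889 + 0.4·0.146509 = 0.198841.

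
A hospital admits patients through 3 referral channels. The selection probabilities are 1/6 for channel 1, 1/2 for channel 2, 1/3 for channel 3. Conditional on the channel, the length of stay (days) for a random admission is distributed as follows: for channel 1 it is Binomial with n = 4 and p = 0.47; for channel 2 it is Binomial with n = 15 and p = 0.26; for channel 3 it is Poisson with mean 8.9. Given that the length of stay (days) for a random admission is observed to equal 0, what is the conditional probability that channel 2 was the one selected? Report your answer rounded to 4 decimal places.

0.2928

Likelihoods P(X=0 | ·): 1: 0.0789048; 2: 0.0109264; 3: 0.000136389.
Posterior ∝ prior × likelihood. Numerator for 2: 0.5·0.0109264 = 0.00546318.
Normalizing constant: 0.166667·0.0789048 + 0.5·0.0109264 + 0.333333·0.000136389 = 0.0186594.
P(2 | observation) = 0.00546318 / 0.0186594 = 0.292784.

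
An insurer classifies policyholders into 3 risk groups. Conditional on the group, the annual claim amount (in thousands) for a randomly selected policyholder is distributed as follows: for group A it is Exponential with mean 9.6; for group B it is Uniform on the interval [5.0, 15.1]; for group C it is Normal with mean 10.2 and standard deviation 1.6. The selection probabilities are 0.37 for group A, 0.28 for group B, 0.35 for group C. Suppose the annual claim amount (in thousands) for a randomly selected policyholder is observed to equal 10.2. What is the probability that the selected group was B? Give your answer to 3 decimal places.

Likelihoods f(10.2 | ·): A: 0.035999; B: 0.0990099; C: 0.249339.
Posterior ∝ prior × likelihood. Numerator for B: 0.28·0.0990099 = 0.0277228.
Normalizing constant: 0.37·0.035999 + 0.28·0.0990099 + 0.35·0.249339 = 0.128311.
P(B | observation) = 0.0277228 / 0.128311 = 0.216059.

0.216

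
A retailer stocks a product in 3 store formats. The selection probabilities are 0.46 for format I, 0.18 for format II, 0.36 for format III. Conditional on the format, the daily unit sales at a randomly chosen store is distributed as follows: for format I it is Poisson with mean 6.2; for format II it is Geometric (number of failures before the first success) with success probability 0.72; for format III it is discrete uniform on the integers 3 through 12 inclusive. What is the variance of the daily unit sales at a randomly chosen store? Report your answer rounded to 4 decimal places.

Per component, I: μ=6.2, E[X²]=44.64; II: μ=0.388889, E[X²]=0.691358; III: μ=7.5, E[X²]=64.5.
E[X] = 0.46·6.2 + 0.18·0.388889 + 0.36·7.5 = 5.622.
E[X²] = 0.46·44.64 + 0.18·0.691358 + 0.36·64.5 = 43.8788.
Var(X) = E[X²] − (E[X])² = 43.8788 − 31.6069 = 12.272.

12.2720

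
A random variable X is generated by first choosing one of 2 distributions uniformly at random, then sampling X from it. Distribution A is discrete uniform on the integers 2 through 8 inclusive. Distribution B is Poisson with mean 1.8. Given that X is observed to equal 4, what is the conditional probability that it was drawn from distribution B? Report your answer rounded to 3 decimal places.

0.336

Likelihoods P(X=4 | ·): A: 0.142857; B: 0.0723017.
Posterior ∝ prior × likelihood. Numerator for B: 0.5·0.0723017 = 0.0361509.
Normalizing constant: 0.5·0.142857 + 0.5·0.0723017 = 0.107579.
P(B | observation) = 0.0361509 / 0.107579 = 0.336039.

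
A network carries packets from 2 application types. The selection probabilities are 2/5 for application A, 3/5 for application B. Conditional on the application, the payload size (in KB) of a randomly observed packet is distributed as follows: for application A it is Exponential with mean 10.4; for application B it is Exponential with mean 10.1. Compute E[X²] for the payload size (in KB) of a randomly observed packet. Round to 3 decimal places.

For each component E[X²] = Var + (mean)², giving A: 216.32; B: 204.02.
Overall E[X²] = 0.4·216.32 + 0.6·204.02 = 208.94.

208.940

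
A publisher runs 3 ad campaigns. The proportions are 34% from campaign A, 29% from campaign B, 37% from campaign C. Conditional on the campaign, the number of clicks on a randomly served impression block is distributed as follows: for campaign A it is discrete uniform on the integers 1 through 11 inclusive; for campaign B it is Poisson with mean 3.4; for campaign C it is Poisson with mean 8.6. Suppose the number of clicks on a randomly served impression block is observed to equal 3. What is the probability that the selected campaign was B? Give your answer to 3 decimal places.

Likelihoods P(X=3 | ·): A: 0.0909091; B: 0.218617; C: 0.0195169.
Posterior ∝ prior × likelihood. Numerator for B: 0.29·0.218617 = 0.063399.
Normalizing constant: 0.34·0.0909091 + 0.29·0.218617 + 0.37·0.0195169 = 0.101529.
P(B | observation) = 0.063399 / 0.101529 = 0.62444.

0.624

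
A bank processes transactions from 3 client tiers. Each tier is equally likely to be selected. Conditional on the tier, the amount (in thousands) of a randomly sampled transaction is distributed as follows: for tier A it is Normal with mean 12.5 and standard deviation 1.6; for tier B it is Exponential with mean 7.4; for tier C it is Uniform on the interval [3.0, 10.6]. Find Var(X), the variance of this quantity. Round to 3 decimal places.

27.251

Per component, A: μ=12.5, E[X²]=158.81; B: μ=7.4, E[X²]=109.52; C: μ=6.8, E[X²]=51.0533.
E[X] = 0.333333·12.5 + 0.333333·7.4 + 0.333333·6.8 = 8.9.
E[X²] = 0.333333·158.81 + 0.333333·109.52 + 0.333333·51.0533 = 106.461.
Var(X) = E[X²] − (E[X])² = 106.461 − 79.21 = 27.2511.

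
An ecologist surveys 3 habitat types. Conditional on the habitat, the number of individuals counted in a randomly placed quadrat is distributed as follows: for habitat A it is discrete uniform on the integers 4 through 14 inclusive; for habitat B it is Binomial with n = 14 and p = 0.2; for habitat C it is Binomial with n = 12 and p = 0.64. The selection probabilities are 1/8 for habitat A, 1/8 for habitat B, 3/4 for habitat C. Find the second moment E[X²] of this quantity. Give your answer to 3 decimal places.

58.945

For each component E[X²] = Var + (mean)², giving A: 91; B: 10.08; C: 61.7472.
Overall E[X²] = 0.125·91 + 0.125·10.08 + 0.75·61.7472 = 58.9454.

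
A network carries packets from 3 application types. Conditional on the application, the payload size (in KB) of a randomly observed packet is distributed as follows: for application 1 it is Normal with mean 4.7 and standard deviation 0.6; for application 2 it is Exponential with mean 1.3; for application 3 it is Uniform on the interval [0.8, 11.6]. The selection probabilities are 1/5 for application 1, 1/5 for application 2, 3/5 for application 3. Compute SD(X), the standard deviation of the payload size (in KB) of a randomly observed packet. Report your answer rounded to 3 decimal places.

Per component, 1: μ=4.7, E[X²]=22.45; 2: μ=1.3, E[X²]=3.38; 3: μ=6.2, E[X²]=48.16.
E[X] = 0.2·4.7 + 0.2·1.3 + 0.6·6.2 = 4.92.
E[X²] = 0.2·22.45 + 0.2·3.38 + 0.6·48.16 = 34.062.
Var(X) = E[X²] − (E[X])² = 34.062 − 24.2064 = 9.8556.
SD(X) = √9.8556 = 3.13936.

3.139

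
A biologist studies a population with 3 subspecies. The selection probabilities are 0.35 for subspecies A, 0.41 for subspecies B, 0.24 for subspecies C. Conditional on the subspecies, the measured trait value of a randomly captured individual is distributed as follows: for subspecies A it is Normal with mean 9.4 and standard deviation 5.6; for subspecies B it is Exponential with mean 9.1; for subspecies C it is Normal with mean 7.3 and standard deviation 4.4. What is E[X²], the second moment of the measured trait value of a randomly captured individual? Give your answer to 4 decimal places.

For each component E[X²] = Var + (mean)², giving A: 119.72; B: 165.62; C: 72.65.
Overall E[X²] = 0.35·119.72 + 0.41·165.62 + 0.24·72.65 = 127.242.

127.2422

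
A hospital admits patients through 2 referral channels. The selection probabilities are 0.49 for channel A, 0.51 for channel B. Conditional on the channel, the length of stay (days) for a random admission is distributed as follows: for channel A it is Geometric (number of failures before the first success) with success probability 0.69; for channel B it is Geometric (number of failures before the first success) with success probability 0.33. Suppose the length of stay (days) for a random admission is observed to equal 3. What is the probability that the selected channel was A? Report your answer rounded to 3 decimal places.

0.166

Likelihoods P(X=3 | ·): A: 0.0205558; B: 0.0992518.
Posterior ∝ prior × likelihood. Numerator for A: 0.49·0.0205558 = 0.0100723.
Normalizing constant: 0.49·0.0205558 + 0.51·0.0992518 = 0.0606907.
P(A | observation) = 0.0100723 / 0.0606907 = 0.165962.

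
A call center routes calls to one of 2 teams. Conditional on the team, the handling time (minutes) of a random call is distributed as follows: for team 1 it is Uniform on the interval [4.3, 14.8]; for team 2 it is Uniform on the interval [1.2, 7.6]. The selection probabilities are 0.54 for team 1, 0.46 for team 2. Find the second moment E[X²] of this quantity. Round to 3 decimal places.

64.686

For each component E[X²] = Var + (mean)², giving 1: 100.39; 2: 22.7733.
Overall E[X²] = 0.54·100.39 + 0.46·22.7733 = 64.6863.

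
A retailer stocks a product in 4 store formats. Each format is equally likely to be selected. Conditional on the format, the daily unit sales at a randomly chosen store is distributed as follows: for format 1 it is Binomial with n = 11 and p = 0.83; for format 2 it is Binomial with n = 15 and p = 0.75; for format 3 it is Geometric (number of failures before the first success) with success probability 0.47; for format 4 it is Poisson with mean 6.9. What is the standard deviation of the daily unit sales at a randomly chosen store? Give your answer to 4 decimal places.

4.2046

Per component, 1: μ=9.13, E[X²]=84.909; 2: μ=11.25, E[X²]=129.375; 3: μ=1.12766, E[X²]=3.67089; 4: μ=6.9, E[X²]=54.51.
E[X] = 0.25·9.13 + 0.25·11.25 + 0.25·1.12766 + 0.25·6.9 = 7.10191.
E[X²] = 0.25·84.909 + 0.25·129.375 + 0.25·3.67089 + 0.25·54.51 = 68.1162.
Var(X) = E[X²] − (E[X])² = 68.1162 − 50.4372 = 17.679.
SD(X) = √17.679 = 4.20464.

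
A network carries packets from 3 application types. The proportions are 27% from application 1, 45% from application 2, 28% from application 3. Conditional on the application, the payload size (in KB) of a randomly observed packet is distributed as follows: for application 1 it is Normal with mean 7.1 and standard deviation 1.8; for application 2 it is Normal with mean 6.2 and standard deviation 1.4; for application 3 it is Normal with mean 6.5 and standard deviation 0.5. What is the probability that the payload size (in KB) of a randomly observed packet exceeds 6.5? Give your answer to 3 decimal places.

Conditional on each application, P(X > 6.5): 1: 0.630559; 2: 0.415162; 3: 0.5.
By total probability, P(X > 6.5) = 0.27·0.630559 + 0.45·0.415162 + 0.28·0.5 = 0.497074.

0.497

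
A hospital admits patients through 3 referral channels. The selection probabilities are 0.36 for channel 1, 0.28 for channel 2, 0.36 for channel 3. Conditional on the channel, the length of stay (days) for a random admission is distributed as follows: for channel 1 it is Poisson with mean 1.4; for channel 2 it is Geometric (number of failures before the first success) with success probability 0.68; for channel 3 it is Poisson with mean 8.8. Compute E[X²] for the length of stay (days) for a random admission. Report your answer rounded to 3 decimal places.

For each component E[X²] = Var + (mean)², giving 1: 3.36; 2: 0.913495; 3: 86.24.
Overall E[X²] = 0.36·3.36 + 0.28·0.913495 + 0.36·86.24 = 32.5118.

32.512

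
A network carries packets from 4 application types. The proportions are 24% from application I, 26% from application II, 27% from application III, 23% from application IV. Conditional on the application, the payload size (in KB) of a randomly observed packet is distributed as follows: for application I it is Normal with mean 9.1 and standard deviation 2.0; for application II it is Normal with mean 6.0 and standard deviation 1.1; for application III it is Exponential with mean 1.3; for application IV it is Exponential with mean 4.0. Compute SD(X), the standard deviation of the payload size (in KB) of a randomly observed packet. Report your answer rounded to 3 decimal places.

3.692

Per component, I: μ=9.1, E[X²]=86.81; II: μ=6, E[X²]=37.21; III: μ=1.3, E[X²]=3.38; IV: μ=4, E[X²]=32.
E[X] = 0.24·9.1 + 0.26·6 + 0.27·1.3 + 0.23·4 = 5.015.
E[X²] = 0.24·86.81 + 0.26·37.21 + 0.27·3.38 + 0.23·32 = 38.7816.
Var(X) = E[X²] − (E[X])² = 38.7816 − 25.1502 = 13.6314.
SD(X) = √13.6314 = 3.69207.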